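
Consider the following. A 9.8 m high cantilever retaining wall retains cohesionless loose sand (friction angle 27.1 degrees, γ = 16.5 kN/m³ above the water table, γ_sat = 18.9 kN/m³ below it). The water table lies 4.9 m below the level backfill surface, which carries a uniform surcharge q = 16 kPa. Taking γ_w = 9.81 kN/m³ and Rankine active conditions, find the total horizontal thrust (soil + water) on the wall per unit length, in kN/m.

K_a = tan²(45° − φ/2) = 0.3741.
γ' = 18.9 − 9.81 = 9.090 kN/m³. h₂ = H − d_w = 4.9 m.
σ'_h: at surface K_a·q = 5.985; at WT K_a(q+γd_w) = 36.23; at base K_a(q+γd_w+γ'h₂) = 52.89 kPa.
P₁ = ½(5.985+36.23)×4.9 = 103.4; P₂ = ½(36.23+52.89)×4.9 = 218.3; P_w = ½γ_w h₂² = 117.8.
Total = 103.4+218.3+117.8 = 439.5 kN/m.

440 kN/m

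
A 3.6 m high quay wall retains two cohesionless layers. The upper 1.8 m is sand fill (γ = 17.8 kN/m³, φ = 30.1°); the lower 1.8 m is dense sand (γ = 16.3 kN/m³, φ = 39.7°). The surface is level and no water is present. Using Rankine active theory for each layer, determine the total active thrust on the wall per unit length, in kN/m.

K_a1 = tan²(45°−30.1°/2) = 0.3320; K_a2 = tan²(45°−39.7°/2) = 0.2204.
Layer 1: σ at base = K_a1 γ₁ h₁ = 10.64 kPa; P₁ = ½×10.64×1.8 = 9.573.
Layer 2: σ_v at top = γ₁h₁ = 32.04; σ_h top = K_a2×32.04 = 7.063; σ_h base = K_a2×(32.04+16.3×1.8) = 13.53.
P₂ = ½(7.063+13.53)×1.8 = 18.53. Total P_a = 9.573+18.53 = 28.11 kN/m.

28.1 kN/m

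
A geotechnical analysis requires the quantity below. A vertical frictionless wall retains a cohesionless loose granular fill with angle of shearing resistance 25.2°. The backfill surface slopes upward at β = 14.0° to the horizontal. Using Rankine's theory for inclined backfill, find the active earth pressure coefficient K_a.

K_a = cos β · (cos β − √(cos²β − cos²φ)) / (cos β + √(cos²β − cos²φ)).
cos β = 0.9703, cos φ = 0.9048, √(cos²β − cos²φ) = 0.3504.
K_a = 0.9703 × (0.9703 − 0.3504)/(0.9703 + 0.3504) = 0.4555.

0.455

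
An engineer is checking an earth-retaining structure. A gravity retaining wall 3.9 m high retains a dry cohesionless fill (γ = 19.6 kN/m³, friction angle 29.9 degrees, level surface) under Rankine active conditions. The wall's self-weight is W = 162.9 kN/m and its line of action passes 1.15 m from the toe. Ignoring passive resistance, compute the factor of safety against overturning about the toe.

K_a = tan²(45° − 29.9°/2) = 0.3347.
P_a = ½K_aγH² = 0.5×0.3347×19.6×3.9² = 49.89 kN/m, acting at H/3 = 1.300 m above the base.
Overturning moment M_o = P_a × H/3 = 49.89 × 1.300 = 64.85.
Resisting moment M_r = W × 1.15 = 162.9 × 1.15 = 187.3.
FS_overturning = M_r/M_o = 187.3/64.85 = 2.889.

2.89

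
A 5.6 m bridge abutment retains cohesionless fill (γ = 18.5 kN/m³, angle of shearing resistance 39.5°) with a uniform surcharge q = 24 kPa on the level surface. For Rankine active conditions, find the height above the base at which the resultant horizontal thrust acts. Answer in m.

2.16 m

K_a = 0.2224.
Triangular part P₁ = ½K_aγH² = 64.52 at H/3 = 1.867 m; rectangular part P₂ = K_a q H = 29.90 at H/2 = 2.800 m.
ȳ = (P₁·1.867 + P₂·2.800)/(P₁+P₂) = 2.162 m.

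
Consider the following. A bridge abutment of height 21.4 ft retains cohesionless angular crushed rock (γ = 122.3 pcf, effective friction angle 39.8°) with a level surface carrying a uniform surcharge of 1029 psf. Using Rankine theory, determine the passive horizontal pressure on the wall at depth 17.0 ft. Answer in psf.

14200 psf

K_p = (1 + sin φ)/(1 − sin φ) = 4.557.
σ_v = γz + q = 122.3 × 17.0 + 1029 = 3108 psf.
σ_h = K_p σ_v = 4.557 × 3108 = 14160 psf.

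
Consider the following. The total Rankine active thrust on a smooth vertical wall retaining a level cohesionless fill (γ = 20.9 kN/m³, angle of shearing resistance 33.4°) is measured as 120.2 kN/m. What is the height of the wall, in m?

6.30 m

K_a = 0.2899. P_a = ½ K_a γ H² ⇒ H = √(2P_a/(K_a γ)).
H = √(2×120.2/(0.2899×20.9)) = 6.299 m.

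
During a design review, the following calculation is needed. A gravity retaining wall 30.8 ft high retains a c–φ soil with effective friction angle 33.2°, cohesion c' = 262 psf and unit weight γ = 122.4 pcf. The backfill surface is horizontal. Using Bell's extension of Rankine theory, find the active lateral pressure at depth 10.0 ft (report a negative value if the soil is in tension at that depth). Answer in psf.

74.5 psf

K_a = (1 − sin φ)/(1 + sin φ) = 0.2924.
σ_a = K_a γ z − 2c√K_a = 0.2924×122.4×10.0 − 2×262×0.5407 = 74.52 psf.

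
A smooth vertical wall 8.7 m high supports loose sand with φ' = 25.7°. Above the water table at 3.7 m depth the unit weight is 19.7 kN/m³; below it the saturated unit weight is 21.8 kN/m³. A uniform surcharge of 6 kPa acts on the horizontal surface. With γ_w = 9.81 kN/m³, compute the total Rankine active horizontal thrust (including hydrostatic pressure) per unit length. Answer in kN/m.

400 kN/m

K_a = tan²(45° − φ/2) = 0.3950.
γ' = 21.8 − 9.81 = 11.99 kN/m³. h₂ = H − d_w = 5.0 m.
σ'_h: at surface K_a·q = 2.370; at WT K_a(q+γd_w) = 31.16; at base K_a(q+γd_w+γ'h₂) = 54.85 kPa.
P₁ = ½(2.370+31.16)×3.7 = 62.04; P₂ = ½(31.16+54.85)×5.0 = 215.0; P_w = ½γ_w h₂² = 122.6.
Total = 62.04+215.0+122.6 = 399.7 kN/m.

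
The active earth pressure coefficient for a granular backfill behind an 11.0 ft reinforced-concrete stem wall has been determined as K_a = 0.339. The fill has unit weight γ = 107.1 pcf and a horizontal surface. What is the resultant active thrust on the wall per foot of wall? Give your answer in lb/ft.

P = ½ K_a γ H² = 0.5 × 0.339 × 107.1 × 11.0² = 2197 lb/ft.

2200 lb/ft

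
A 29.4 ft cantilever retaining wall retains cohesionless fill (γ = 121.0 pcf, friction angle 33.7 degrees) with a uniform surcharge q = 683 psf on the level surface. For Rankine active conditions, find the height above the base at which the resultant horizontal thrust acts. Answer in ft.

11.2 ft

K_a = 0.2863.
Triangular part P₁ = ½K_aγH² = 14970 at H/3 = 9.800 ft; rectangular part P₂ = K_a q H = 5749 at H/2 = 14.70 ft.
ȳ = (P₁·9.800 + P₂·14.70)/(P₁+P₂) = 11.16 ft.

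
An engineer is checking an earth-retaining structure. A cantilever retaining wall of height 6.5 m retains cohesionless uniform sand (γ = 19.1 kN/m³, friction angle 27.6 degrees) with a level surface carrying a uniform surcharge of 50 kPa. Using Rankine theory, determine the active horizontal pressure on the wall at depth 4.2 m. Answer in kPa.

K_a = (1 − sin φ)/(1 + sin φ) = 0.3668.
σ_v = γz + q = 19.1 × 4.2 + 50 = 130.2 kPa.
σ_h = K_a σ_v = 0.3668 × 130.2 = 47.76 kPa.

47.8 kPa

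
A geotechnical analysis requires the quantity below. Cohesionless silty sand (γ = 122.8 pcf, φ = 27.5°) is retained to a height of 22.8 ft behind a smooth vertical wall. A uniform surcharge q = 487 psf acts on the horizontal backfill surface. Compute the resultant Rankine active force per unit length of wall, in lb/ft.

15800 lb/ft

K_a = tan²(45° − φ/2) = 0.3682.
Soil triangle: ½ K_a γ H² = 0.5×0.3682×122.8×22.8² = 11750 lb/ft.
Surcharge rectangle: K_a q H = 0.3682×487×22.8 = 4089 lb/ft.
Total = 11750 + 4089 = 15840 lb/ft.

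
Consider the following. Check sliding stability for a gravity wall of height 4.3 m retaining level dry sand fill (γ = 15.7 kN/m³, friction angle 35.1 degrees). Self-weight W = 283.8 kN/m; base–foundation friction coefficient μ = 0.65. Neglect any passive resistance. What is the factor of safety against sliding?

4.71

K_a = tan²(45° − 35.1°/2) = 0.2698.
P_a = ½K_aγH² = 0.5×0.2698×15.7×4.3² = 39.17 kN/m, acting at H/3 = 1.433 m above the base.
FS_sliding = μW / P_a = 0.65×283.8 / 39.17 = 4.710.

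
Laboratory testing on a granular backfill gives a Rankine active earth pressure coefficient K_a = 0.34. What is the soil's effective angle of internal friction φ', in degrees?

K_a = tan²(45° − φ/2) ⇒ 45° − φ/2 = arctan(√0.34) = 30.25°.
φ = 2(45° − 30.25°) = 29.51°.

29.5°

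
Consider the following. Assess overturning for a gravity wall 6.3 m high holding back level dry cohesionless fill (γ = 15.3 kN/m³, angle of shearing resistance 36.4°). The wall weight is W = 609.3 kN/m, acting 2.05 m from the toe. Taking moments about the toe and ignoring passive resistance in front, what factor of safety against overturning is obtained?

7.68

K_a = tan²(45° − 36.4°/2) = 0.2552.
P_a = ½K_aγH² = 0.5×0.2552×15.3×6.3² = 77.47 kN/m, acting at H/3 = 2.100 m above the base.
Overturning moment M_o = P_a × H/3 = 77.47 × 2.100 = 162.7.
Resisting moment M_r = W × 2.05 = 609.3 × 2.05 = 1249.
FS_overturning = M_r/M_o = 1249/162.7 = 7.677.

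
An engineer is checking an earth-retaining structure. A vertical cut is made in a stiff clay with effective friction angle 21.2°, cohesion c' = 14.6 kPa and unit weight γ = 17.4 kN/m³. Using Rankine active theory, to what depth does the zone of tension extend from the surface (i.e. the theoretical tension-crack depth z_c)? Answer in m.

K_a = tan²(45° − 21.2°/2) = 0.4688; √K_a = 0.6847.
The active pressure is zero where K_a γ z = 2c√K_a, so z_c = 2c/(γ√K_a) = 2×14.6/(17.4×0.6847) = 2.451 m.

2.45 m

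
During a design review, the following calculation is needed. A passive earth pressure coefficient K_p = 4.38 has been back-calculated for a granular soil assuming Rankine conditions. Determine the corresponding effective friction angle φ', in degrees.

K_p = (1+sin φ)/(1−sin φ) ⇒ sin φ = (K_p − 1)/(K_p + 1) = 0.6283.
φ = arcsin(0.6283) = 38.92°.

38.9°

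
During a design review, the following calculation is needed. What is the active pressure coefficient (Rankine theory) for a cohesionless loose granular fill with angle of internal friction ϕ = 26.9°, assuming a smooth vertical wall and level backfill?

K_a = (1 − sin φ)/(1 + sin φ) = (1 − sin 26.9°)/(1 + sin 26.9°) = 0.3770.

0.377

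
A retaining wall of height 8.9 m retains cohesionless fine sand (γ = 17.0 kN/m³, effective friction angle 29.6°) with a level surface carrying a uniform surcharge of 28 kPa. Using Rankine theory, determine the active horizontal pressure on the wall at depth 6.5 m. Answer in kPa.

46.9 kPa

K_a = (1 − sin φ)/(1 + sin φ) = 0.3387.
σ_v = γz + q = 17.0 × 6.5 + 28 = 138.5 kPa.
σ_h = K_a σ_v = 0.3387 × 138.5 = 46.92 kPa.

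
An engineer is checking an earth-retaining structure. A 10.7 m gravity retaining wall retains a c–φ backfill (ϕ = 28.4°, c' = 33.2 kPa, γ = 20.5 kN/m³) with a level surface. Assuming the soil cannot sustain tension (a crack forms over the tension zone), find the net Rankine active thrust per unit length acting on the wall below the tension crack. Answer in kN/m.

101 kN/m

K_a = 0.3554; √K_a = 0.5961.
Tension-crack depth z_c = 2c/(γ√K_a) = 2×33.2/(20.5×0.5961) = 5.434 m.
σ_a at base = K_a γ H − 2c√K_a = 0.3554×20.5×10.7 − 2×33.2×0.5961 = 38.37 kPa.
P_a = ½ × 38.37 × (H − z_c) = 0.5×38.37×5.266 = 101.0 kN/m.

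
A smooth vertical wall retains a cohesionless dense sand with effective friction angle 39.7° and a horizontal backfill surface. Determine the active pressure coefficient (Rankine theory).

K_a = (1 − sin φ)/(1 + sin φ) = (1 − sin 39.7°)/(1 + sin 39.7°) = 0.2204.

0.220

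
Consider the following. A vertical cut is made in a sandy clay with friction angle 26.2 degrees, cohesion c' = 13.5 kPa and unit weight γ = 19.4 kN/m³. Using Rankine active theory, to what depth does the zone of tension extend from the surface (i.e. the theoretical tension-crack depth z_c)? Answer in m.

K_a = tan²(45° − 26.2°/2) = 0.3874; √K_a = 0.6224.
The active pressure is zero where K_a γ z = 2c√K_a, so z_c = 2c/(γ√K_a) = 2×13.5/(19.4×0.6224) = 2.236 m.

2.24 m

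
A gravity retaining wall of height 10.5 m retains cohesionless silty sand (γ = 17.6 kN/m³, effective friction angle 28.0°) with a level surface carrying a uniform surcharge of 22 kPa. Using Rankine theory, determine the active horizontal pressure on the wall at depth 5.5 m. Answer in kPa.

K_a = (1 − sin φ)/(1 + sin φ) = 0.3610.
σ_v = γz + q = 17.6 × 5.5 + 22 = 118.8 kPa.
σ_h = K_a σ_v = 0.3610 × 118.8 = 42.89 kPa.

42.9 kPa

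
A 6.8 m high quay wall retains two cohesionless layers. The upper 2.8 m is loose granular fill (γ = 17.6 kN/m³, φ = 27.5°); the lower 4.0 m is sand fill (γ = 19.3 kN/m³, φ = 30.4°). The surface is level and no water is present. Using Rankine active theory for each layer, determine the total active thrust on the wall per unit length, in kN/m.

141 kN/m

K_a1 = tan²(45°−27.5°/2) = 0.3682; K_a2 = tan²(45°−30.4°/2) = 0.3280.
Layer 1: σ at base = K_a1 γ₁ h₁ = 18.15 kPa; P₁ = ½×18.15×2.8 = 25.40.
Layer 2: σ_v at top = γ₁h₁ = 49.28; σ_h top = K_a2×49.28 = 16.16; σ_h base = K_a2×(49.28+19.3×4.0) = 41.48.
P₂ = ½(16.16+41.48)×4.0 = 115.3. Total P_a = 25.40+115.3 = 140.7 kN/m.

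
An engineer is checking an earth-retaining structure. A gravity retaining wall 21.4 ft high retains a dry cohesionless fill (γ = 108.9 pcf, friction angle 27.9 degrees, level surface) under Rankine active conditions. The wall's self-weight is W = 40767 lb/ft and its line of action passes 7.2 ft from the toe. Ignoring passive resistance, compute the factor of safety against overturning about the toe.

4.55

K_a = tan²(45° − 27.9°/2) = 0.3625.
P_a = ½K_aγH² = 0.5×0.3625×108.9×21.4² = 9038 lb/ft, acting at H/3 = 7.133 ft above the base.
Overturning moment M_o = P_a × H/3 = 9038 × 7.133 = 64470.
Resisting moment M_r = W × 7.2 = 40767 × 7.2 = 293500.
FS_overturning = M_r/M_o = 293500/64470 = 4.553.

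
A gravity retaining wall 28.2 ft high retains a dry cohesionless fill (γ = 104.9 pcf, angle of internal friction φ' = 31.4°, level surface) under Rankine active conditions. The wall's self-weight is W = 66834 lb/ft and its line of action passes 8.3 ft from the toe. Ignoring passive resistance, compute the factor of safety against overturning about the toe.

4.49

K_a = tan²(45° − 31.4°/2) = 0.3149.
P_a = ½K_aγH² = 0.5×0.3149×104.9×28.2² = 13140 lb/ft, acting at H/3 = 9.400 ft above the base.
Overturning moment M_o = P_a × H/3 = 13140 × 9.400 = 123500.
Resisting moment M_r = W × 8.3 = 66834 × 8.3 = 554700.
FS_overturning = M_r/M_o = 554700/123500 = 4.493.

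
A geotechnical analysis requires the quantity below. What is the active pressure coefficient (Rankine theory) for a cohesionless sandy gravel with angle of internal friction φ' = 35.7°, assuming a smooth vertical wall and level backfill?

0.263

K_a = (1 − sin φ)/(1 + sin φ) = (1 − sin 35.7°)/(1 + sin 35.7°) = 0.2630.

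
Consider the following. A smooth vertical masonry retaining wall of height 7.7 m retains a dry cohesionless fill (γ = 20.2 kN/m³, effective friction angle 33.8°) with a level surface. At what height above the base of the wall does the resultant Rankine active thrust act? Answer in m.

K_a = 0.2851.
The pressure distribution is triangular, so the resultant acts at H/3 above the base = 7.7/3 = 2.567 m.

2.57 m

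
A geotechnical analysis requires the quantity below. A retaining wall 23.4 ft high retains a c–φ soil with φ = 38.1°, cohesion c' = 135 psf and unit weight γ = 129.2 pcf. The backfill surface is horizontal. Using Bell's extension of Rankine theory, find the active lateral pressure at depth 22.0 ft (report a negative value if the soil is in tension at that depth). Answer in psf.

K_a = (1 − sin φ)/(1 + sin φ) = 0.2368.
σ_a = K_a γ z − 2c√K_a = 0.2368×129.2×22.0 − 2×135×0.4867 = 541.8 psf.

542 psf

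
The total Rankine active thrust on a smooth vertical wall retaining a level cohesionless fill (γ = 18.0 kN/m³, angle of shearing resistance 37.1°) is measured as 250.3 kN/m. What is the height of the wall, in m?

K_a = 0.2475. P_a = ½ K_a γ H² ⇒ H = √(2P_a/(K_a γ)).
H = √(2×250.3/(0.2475×18.0)) = 10.60 m.

10.6 m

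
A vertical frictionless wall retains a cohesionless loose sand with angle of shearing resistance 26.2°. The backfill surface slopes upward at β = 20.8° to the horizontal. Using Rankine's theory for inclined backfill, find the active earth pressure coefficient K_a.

0.525

K_a = cos β · (cos β − √(cos²β − cos²φ)) / (cos β + √(cos²β − cos²φ)).
cos β = 0.9348, cos φ = 0.8973, √(cos²β − cos²φ) = 0.2623.
K_a = 0.9348 × (0.9348 − 0.2623)/(0.9348 + 0.2623) = 0.5251.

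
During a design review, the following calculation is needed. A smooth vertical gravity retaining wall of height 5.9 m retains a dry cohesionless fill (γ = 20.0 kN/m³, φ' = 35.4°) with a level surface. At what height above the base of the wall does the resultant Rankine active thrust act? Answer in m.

1.97 m

K_a = 0.2664.
The pressure distribution is triangular, so the resultant acts at H/3 above the base = 5.9/3 = 1.967 m.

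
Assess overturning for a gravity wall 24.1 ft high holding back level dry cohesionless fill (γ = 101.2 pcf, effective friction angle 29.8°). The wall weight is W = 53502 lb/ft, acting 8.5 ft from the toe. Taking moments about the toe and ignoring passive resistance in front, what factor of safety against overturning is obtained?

5.73

K_a = tan²(45° − 29.8°/2) = 0.3360.
P_a = ½K_aγH² = 0.5×0.3360×101.2×24.1² = 9876 lb/ft, acting at H/3 = 8.033 ft above the base.
Overturning moment M_o = P_a × H/3 = 9876 × 8.033 = 79330.
Resisting moment M_r = W × 8.5 = 53502 × 8.5 = 454800.
FS_overturning = M_r/M_o = 454800/79330 = 5.732.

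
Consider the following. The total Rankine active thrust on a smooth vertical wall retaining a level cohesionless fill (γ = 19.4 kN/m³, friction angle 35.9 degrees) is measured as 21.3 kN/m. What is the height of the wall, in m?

K_a = 0.2607. P_a = ½ K_a γ H² ⇒ H = √(2P_a/(K_a γ)).
H = √(2×21.3/(0.2607×19.4)) = 2.902 m.

2.90 m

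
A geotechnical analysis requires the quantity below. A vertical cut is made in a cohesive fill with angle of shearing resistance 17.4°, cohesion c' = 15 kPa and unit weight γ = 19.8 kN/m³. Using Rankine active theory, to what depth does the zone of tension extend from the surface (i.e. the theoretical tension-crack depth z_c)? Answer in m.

2.06 m

K_a = tan²(45° − 17.4°/2) = 0.5396; √K_a = 0.7346.
The active pressure is zero where K_a γ z = 2c√K_a, so z_c = 2c/(γ√K_a) = 2×15/(19.8×0.7346) = 2.063 m.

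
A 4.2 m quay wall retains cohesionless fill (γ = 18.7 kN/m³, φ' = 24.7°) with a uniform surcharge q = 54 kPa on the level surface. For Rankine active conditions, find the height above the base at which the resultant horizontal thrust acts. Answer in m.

1.81 m

K_a = 0.4106.
Triangular part P₁ = ½K_aγH² = 67.72 at H/3 = 1.400 m; rectangular part P₂ = K_a q H = 93.12 at H/2 = 2.100 m.
ȳ = (P₁·1.400 + P₂·2.100)/(P₁+P₂) = 1.805 m.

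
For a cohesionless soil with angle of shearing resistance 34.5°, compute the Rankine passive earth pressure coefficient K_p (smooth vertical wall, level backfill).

K_p = (1 + sin φ)/(1 − sin φ) = tan²(45° + 34.5°/2) = 3.613.

3.61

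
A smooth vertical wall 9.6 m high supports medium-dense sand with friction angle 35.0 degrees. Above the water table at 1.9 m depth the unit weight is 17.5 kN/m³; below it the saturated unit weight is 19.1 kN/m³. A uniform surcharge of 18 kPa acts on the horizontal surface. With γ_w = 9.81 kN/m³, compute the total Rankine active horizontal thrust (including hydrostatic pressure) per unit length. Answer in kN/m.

K_a = tan²(45° − φ/2) = 0.2710.
γ' = 19.1 − 9.81 = 9.290 kN/m³. h₂ = H − d_w = 7.7 m.
σ'_h: at surface K_a·q = 4.878; at WT K_a(q+γd_w) = 13.89; at base K_a(q+γd_w+γ'h₂) = 33.27 kPa.
P₁ = ½(4.878+13.89)×1.9 = 17.83; P₂ = ½(13.89+33.27)×7.7 = 181.6; P_w = ½γ_w h₂² = 290.8.
Total = 17.83+181.6+290.8 = 490.2 kN/m.

490 kN/m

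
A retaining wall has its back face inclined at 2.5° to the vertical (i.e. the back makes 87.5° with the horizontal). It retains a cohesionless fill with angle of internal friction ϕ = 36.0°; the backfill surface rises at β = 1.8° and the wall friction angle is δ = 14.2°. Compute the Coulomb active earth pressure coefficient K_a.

K_a = sin²(α+φ) / [sin²α · sin(α−δ) · (1 + √{sin(φ+δ)sin(φ−β) / (sin(α−δ)sin(α+β))})²].
With α = 87.5°, φ = 36.0°, δ = 14.2°, β = 1.8°: K_a = 0.2603.

0.260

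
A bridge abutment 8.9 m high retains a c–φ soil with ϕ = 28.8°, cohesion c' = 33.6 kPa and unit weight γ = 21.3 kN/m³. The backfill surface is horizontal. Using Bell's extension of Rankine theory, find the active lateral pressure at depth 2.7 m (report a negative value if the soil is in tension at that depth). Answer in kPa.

-19.6 kPa

K_a = (1 − sin φ)/(1 + sin φ) = 0.3498.
σ_a = K_a γ z − 2c√K_a = 0.3498×21.3×2.7 − 2×33.6×0.5914 = -19.63 kPa.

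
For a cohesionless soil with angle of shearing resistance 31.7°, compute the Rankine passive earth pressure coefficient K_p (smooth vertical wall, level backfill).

K_p = (1 + sin φ)/(1 − sin φ) = tan²(45° + 31.7°/2) = 3.215.

3.21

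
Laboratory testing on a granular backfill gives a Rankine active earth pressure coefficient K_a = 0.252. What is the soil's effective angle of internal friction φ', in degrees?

K_a = tan²(45° − φ/2) ⇒ 45° − φ/2 = arctan(√0.252) = 26.66°.
φ = 2(45° − 26.66°) = 36.69°.

36.7°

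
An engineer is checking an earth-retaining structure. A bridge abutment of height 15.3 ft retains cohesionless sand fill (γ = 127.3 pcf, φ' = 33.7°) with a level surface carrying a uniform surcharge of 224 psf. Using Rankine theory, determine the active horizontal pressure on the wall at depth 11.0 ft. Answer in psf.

465 psf

K_a = (1 − sin φ)/(1 + sin φ) = 0.2863.
σ_v = γz + q = 127.3 × 11.0 + 224 = 1624 psf.
σ_h = K_a σ_v = 0.2863 × 1624 = 465.0 psf.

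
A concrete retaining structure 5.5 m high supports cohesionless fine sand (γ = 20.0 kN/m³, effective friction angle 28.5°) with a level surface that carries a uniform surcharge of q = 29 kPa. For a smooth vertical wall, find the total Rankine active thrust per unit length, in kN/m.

164 kN/m

K_a = tan²(45° − φ/2) = 0.3540.
Soil triangle: ½ K_a γ H² = 0.5×0.3540×20.0×5.5² = 107.1 kN/m.
Surcharge rectangle: K_a q H = 0.3540×29×5.5 = 56.46 kN/m.
Total = 107.1 + 56.46 = 163.5 kN/m.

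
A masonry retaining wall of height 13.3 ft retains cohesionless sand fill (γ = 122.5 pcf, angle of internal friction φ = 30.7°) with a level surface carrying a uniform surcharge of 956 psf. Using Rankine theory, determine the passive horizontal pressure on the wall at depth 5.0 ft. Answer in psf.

4840 psf

K_p = (1 + sin φ)/(1 − sin φ) = 3.086.
σ_v = γz + q = 122.5 × 5.0 + 956 = 1568 psf.
σ_h = K_p σ_v = 3.086 × 1568 = 4841 psf.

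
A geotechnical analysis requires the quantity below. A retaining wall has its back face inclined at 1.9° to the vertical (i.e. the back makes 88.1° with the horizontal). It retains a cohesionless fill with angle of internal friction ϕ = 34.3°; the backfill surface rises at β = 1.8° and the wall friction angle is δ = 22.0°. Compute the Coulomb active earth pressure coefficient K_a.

0.270

K_a = sin²(α+φ) / [sin²α · sin(α−δ) · (1 + √{sin(φ+δ)sin(φ−β) / (sin(α−δ)sin(α+β))})²].
With α = 88.1°, φ = 34.3°, δ = 22.0°, β = 1.8°: K_a = 0.2703.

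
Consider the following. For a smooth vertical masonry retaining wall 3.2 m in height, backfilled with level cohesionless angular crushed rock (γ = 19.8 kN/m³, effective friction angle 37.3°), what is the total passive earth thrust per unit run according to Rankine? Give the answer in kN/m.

413 kN/m

K_p = tan²(45° + φ/2) = 4.076.
P_p = ½ K_p γ H² = 0.5 × 4.076 × 19.8 × 3.2² = 413.2 kN/m.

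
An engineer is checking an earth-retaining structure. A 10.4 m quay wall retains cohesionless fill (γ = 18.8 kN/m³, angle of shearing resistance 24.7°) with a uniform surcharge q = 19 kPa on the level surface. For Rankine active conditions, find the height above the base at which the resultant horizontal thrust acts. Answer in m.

K_a = 0.4106.
Triangular part P₁ = ½K_aγH² = 417.4 at H/3 = 3.467 m; rectangular part P₂ = K_a q H = 81.13 at H/2 = 5.200 m.
ȳ = (P₁·3.467 + P₂·5.200)/(P₁+P₂) = 3.749 m.

3.75 m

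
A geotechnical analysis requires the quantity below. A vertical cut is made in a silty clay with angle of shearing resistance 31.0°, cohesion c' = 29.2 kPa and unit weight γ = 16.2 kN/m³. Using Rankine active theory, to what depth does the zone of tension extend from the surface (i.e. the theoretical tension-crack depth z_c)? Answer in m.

K_a = tan²(45° − 31.0°/2) = 0.3201; √K_a = 0.5658.
The active pressure is zero where K_a γ z = 2c√K_a, so z_c = 2c/(γ√K_a) = 2×29.2/(16.2×0.5658) = 6.372 m.

6.37 m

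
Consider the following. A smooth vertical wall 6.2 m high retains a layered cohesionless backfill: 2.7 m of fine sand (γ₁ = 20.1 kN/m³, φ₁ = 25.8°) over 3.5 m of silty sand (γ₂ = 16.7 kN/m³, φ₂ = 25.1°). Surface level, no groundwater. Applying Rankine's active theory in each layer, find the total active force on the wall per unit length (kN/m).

147 kN/m

K_a1 = tan²(45°−25.8°/2) = 0.3935; K_a2 = tan²(45°−25.1°/2) = 0.4043.
Layer 1: σ at base = K_a1 γ₁ h₁ = 21.36 kPa; P₁ = ½×21.36×2.7 = 28.83.
Layer 2: σ_v at top = γ₁h₁ = 54.27; σ_h top = K_a2×54.27 = 21.94; σ_h base = K_a2×(54.27+16.7×3.5) = 45.57.
P₂ = ½(21.94+45.57)×3.5 = 118.1. Total P_a = 28.83+118.1 = 147.0 kN/m.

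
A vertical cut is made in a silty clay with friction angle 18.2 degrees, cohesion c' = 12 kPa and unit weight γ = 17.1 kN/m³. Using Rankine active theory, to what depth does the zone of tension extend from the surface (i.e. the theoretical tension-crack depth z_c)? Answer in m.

K_a = tan²(45° − 18.2°/2) = 0.5240; √K_a = 0.7239.
The active pressure is zero where K_a γ z = 2c√K_a, so z_c = 2c/(γ√K_a) = 2×12/(17.1×0.7239) = 1.939 m.

1.94 m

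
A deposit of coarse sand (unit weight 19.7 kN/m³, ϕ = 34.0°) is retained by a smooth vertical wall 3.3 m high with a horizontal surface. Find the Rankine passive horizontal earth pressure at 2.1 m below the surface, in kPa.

K_p = (1 + sin φ)/(1 − sin φ) = 3.537.
σ_h = K_p γ z = 3.537 × 19.7 × 2.1 = 146.3 kPa.

146 kPa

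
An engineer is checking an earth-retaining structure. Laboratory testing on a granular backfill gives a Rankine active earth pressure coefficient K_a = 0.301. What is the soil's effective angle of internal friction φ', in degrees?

32.5°

K_a = tan²(45° − φ/2) ⇒ 45° − φ/2 = arctan(√0.301) = 28.75°.
φ = 2(45° − 28.75°) = 32.50°.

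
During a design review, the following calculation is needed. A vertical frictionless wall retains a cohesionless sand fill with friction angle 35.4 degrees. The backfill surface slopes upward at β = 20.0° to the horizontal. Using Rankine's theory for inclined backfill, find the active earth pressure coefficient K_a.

K_a = cos β · (cos β − √(cos²β − cos²φ)) / (cos β + √(cos²β − cos²φ)).
cos β = 0.9397, cos φ = 0.8151, √(cos²β − cos²φ) = 0.4675.
K_a = 0.9397 × (0.9397 − 0.4675)/(0.9397 + 0.4675) = 0.3153.

0.315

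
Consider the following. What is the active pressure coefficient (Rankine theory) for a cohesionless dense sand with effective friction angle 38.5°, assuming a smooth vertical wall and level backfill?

0.233

K_a = tan²(45° − φ/2) = tan²(25.75°) = 0.2327.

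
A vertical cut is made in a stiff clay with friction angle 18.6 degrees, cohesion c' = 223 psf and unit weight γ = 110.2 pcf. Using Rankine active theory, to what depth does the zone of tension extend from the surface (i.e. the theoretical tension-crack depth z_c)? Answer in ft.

K_a = tan²(45° − 18.6°/2) = 0.5163; √K_a = 0.7186.
The active pressure is zero where K_a γ z = 2c√K_a, so z_c = 2c/(γ√K_a) = 2×223/(110.2×0.7186) = 5.632 ft.

5.63 ft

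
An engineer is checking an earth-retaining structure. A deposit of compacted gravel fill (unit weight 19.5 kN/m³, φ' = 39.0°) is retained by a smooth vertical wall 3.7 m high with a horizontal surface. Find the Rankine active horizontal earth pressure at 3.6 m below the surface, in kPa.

16.0 kPa

K_a = (1 − sin φ)/(1 + sin φ) = 0.2275.
σ_h = K_a γ z = 0.2275 × 19.5 × 3.6 = 15.97 kPa.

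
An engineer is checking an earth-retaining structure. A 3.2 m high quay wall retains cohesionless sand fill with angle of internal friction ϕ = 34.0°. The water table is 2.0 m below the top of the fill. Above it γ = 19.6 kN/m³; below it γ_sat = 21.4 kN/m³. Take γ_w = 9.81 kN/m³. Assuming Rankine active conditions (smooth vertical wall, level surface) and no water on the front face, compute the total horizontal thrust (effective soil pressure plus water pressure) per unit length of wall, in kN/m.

33.8 kN/m

K_a = tan²(45° − φ/2) = 0.2827.
γ' = 21.4 − 9.81 = 11.59 kN/m³. Depth below WT = 1.2 m.
σ'_h at WT = K_a γ d_w = 11.08 kPa; at base = 11.08 + K_a γ' × 1.2 = 15.01 kPa.
P₁ (0–2.0 m) = ½×11.08×2.0 = 11.08. P₂ (2.0–3.2 m) = ½(11.08+15.01)×1.2 = 15.66.
P_w = ½ γ_w h₂² = 0.5×9.81×1.2² = 7.063. Total = 11.08+15.66+7.063 = 33.80 kN/m.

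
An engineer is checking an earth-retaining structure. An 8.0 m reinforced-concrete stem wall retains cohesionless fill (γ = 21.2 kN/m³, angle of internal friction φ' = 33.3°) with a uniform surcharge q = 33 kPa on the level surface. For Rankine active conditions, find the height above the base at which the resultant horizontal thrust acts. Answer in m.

3.04 m

K_a = 0.2911.
Triangular part P₁ = ½K_aγH² = 197.5 at H/3 = 2.667 m; rectangular part P₂ = K_a q H = 76.86 at H/2 = 4.000 m.
ȳ = (P₁·2.667 + P₂·4.000)/(P₁+P₂) = 3.040 m.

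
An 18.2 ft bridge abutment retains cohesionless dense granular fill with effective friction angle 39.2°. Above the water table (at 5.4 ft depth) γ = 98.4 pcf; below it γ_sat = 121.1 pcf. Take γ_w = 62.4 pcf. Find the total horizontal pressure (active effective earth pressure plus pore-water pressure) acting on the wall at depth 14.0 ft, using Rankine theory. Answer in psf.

770 psf

K_a = (1 − sin φ)/(1 + sin φ) = 0.2255.
γ' = 121.1 − 62.4 = 58.70 pcf.
Effective vertical stress at 14.0 ft: σ'_v = 98.4×5.4 + 58.70×8.60 = 1036 psf.
σ'_h = K_a σ'_v = 0.2255 × 1036 = 233.6 psf; u = γ_w × 8.60 = 536.6 psf.
Total σ_h = 233.6 + 536.6 = 770.3 psf.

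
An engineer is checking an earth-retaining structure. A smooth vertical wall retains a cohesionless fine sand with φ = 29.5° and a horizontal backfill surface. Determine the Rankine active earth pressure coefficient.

0.340

K_a = tan²(45° − φ/2) = tan²(30.25°) = 0.3401.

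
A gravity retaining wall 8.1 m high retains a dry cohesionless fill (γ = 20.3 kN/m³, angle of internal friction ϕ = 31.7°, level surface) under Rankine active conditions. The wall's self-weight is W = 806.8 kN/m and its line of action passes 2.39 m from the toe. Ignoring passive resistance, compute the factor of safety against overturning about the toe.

3.45

K_a = tan²(45° − 31.7°/2) = 0.3111.
P_a = ½K_aγH² = 0.5×0.3111×20.3×8.1² = 207.2 kN/m, acting at H/3 = 2.700 m above the base.
Overturning moment M_o = P_a × H/3 = 207.2 × 2.700 = 559.3.
Resisting moment M_r = W × 2.39 = 806.8 × 2.39 = 1928.
FS_overturning = M_r/M_o = 1928/559.3 = 3.448.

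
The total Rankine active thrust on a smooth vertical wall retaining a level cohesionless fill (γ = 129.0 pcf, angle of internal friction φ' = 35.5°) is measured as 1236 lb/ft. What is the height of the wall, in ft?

8.50 ft

K_a = 0.2653. P_a = ½ K_a γ H² ⇒ H = √(2P_a/(K_a γ)).
H = √(2×1236/(0.2653×129.0)) = 8.500 ft.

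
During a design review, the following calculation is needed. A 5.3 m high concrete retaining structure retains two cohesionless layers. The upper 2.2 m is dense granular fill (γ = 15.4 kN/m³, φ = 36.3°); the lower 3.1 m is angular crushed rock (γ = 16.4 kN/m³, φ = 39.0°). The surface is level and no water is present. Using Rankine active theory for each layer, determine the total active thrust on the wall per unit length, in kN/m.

K_a1 = tan²(45°−36.3°/2) = 0.2563; K_a2 = tan²(45°−39.0°/2) = 0.2275.
Layer 1: σ at base = K_a1 γ₁ h₁ = 8.682 kPa; P₁ = ½×8.682×2.2 = 9.551.
Layer 2: σ_v at top = γ₁h₁ = 33.88; σ_h top = K_a2×33.88 = 7.708; σ_h base = K_a2×(33.88+16.4×3.1) = 19.27.
P₂ = ½(7.708+19.27)×3.1 = 41.82. Total P_a = 9.551+41.82 = 51.37 kN/m.

51.4 kN/m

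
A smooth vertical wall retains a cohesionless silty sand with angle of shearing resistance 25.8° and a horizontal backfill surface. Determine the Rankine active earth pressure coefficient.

0.394

K_a = tan²(45° − φ/2) = tan²(32.10°) = 0.3935.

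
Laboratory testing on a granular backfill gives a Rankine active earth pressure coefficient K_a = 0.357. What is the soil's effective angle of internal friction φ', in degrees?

K_a = tan²(45° − φ/2) ⇒ 45° − φ/2 = arctan(√0.357) = 30.86°.
φ = 2(45° − 30.86°) = 28.28°.

28.3°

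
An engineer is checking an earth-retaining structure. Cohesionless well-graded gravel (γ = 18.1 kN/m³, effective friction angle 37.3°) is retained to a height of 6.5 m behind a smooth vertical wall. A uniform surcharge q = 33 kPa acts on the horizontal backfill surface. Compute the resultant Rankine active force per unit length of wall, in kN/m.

K_a = tan²(45° − φ/2) = 0.2453.
Soil triangle: ½ K_a γ H² = 0.5×0.2453×18.1×6.5² = 93.81 kN/m.
Surcharge rectangle: K_a q H = 0.2453×33×6.5 = 52.63 kN/m.
Total = 93.81 + 52.63 = 146.4 kN/m.

146 kN/m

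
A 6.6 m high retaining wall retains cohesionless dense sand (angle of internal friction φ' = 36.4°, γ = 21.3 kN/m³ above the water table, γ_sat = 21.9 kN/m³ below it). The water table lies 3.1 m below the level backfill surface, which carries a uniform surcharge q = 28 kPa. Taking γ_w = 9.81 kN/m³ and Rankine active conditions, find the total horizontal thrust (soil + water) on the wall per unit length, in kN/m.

K_a = tan²(45° − φ/2) = 0.2552.
γ' = 21.9 − 9.81 = 12.09 kN/m³. h₂ = H − d_w = 3.5 m.
σ'_h: at surface K_a·q = 7.145; at WT K_a(q+γd_w) = 23.99; at base K_a(q+γd_w+γ'h₂) = 34.79 kPa.
P₁ = ½(7.145+23.99)×3.1 = 48.26; P₂ = ½(23.99+34.79)×3.5 = 102.9; P_w = ½γ_w h₂² = 60.09.
Total = 48.26+102.9+60.09 = 211.2 kN/m.

211 kN/m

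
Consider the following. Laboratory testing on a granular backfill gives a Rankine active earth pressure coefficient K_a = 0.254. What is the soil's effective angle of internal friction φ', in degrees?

36.5°

K_a = tan²(45° − φ/2) ⇒ 45° − φ/2 = arctan(√0.254) = 26.75°.
φ = 2(45° − 26.75°) = 36.51°.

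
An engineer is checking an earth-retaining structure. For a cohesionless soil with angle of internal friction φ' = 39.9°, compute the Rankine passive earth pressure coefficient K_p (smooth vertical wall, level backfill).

4.58

K_p = (1 + sin φ)/(1 − sin φ) = tan²(45° + 39.9°/2) = 4.578.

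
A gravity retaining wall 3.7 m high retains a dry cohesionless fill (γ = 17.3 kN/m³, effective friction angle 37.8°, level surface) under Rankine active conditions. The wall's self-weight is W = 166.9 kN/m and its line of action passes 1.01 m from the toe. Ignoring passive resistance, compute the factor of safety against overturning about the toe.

4.81

K_a = tan²(45° − 37.8°/2) = 0.2400.
P_a = ½K_aγH² = 0.5×0.2400×17.3×3.7² = 28.42 kN/m, acting at H/3 = 1.233 m above the base.
Overturning moment M_o = P_a × H/3 = 28.42 × 1.233 = 35.05.
Resisting moment M_r = W × 1.01 = 166.9 × 1.01 = 168.6.
FS_overturning = M_r/M_o = 168.6/35.05 = 4.809.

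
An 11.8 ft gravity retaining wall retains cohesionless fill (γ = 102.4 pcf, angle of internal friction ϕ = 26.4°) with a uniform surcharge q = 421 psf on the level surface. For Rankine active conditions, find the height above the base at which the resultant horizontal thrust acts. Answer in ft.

4.74 ft

K_a = 0.3844.
Triangular part P₁ = ½K_aγH² = 2741 at H/3 = 3.933 ft; rectangular part P₂ = K_a q H = 1910 at H/2 = 5.900 ft.
ȳ = (P₁·3.933 + P₂·5.900)/(P₁+P₂) = 4.741 ft.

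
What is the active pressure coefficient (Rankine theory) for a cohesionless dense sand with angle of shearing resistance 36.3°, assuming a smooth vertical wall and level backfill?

K_a = (1 − sin φ)/(1 + sin φ) = (1 − sin 36.3°)/(1 + sin 36.3°) = 0.2563.

0.256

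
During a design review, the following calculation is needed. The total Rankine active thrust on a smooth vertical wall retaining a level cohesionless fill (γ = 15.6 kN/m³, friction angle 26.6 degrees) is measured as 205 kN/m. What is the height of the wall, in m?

8.30 m

K_a = 0.3814. P_a = ½ K_a γ H² ⇒ H = √(2P_a/(K_a γ)).
H = √(2×205/(0.3814×15.6)) = 8.301 m.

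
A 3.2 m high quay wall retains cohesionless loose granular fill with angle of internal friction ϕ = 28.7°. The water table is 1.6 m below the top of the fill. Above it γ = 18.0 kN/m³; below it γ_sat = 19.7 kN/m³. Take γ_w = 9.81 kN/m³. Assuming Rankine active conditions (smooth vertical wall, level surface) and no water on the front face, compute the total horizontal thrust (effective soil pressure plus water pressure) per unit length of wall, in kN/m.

41.3 kN/m

K_a = tan²(45° − φ/2) = 0.3511.
γ' = 19.7 − 9.81 = 9.890 kN/m³. Depth below WT = 1.6 m.
σ'_h at WT = K_a γ d_w = 10.11 kPa; at base = 10.11 + K_a γ' × 1.6 = 15.67 kPa.
P₁ (0–1.6 m) = ½×10.11×1.6 = 8.090. P₂ (1.6–3.2 m) = ½(10.11+15.67)×1.6 = 20.63.
P_w = ½ γ_w h₂² = 0.5×9.81×1.6² = 12.56. Total = 8.090+20.63+12.56 = 41.27 kN/m.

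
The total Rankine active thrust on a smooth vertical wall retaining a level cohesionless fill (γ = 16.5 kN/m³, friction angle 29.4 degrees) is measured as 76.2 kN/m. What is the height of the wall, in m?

5.20 m

K_a = 0.3415. P_a = ½ K_a γ H² ⇒ H = √(2P_a/(K_a γ)).
H = √(2×76.2/(0.3415×16.5)) = 5.201 m.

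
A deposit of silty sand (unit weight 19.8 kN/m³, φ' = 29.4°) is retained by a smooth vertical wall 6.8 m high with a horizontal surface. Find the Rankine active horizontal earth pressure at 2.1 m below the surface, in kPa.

14.2 kPa

K_a = (1 − sin φ)/(1 + sin φ) = 0.3415.
σ_h = K_a γ z = 0.3415 × 19.8 × 2.1 = 14.20 kPa.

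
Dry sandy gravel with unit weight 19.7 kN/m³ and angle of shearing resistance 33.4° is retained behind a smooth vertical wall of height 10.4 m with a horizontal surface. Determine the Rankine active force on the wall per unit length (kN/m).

K_a = tan²(45° − φ/2) = 0.2899.
P_a = ½ K_a γ H² = 0.5 × 0.2899 × 19.7 × 10.4² = 308.9 kN/m.

309 kN/m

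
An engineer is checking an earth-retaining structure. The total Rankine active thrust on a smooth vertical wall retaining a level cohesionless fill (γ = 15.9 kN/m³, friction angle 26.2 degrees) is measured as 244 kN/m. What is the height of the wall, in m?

8.90 m

K_a = 0.3874. P_a = ½ K_a γ H² ⇒ H = √(2P_a/(K_a γ)).
H = √(2×244/(0.3874×15.9)) = 8.900 m.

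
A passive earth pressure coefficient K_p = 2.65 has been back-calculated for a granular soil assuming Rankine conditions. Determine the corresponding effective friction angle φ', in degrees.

K_p = (1+sin φ)/(1−sin φ) ⇒ sin φ = (K_p − 1)/(K_p + 1) = 0.4521.
φ = arcsin(0.4521) = 26.88°.

26.9°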